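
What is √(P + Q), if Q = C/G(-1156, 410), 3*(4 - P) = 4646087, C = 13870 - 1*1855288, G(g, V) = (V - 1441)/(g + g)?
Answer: I*√54319818326289/3093 ≈ 2382.9*I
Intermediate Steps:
G(g, V) = (-1441 + V)/(2*g) (G(g, V) = (-1441 + V)/((2*g)) = (-1441 + V)*(1/(2*g)) = (-1441 + V)/(2*g))
C = -1841418 (C = 13870 - 1855288 = -1841418)
P = -4646075/3 (P = 4 - ⅓*4646087 = 4 - 4646087/3 = -4646075/3 ≈ -1.5487e+6)
Q = -4257358416/1031 (Q = -1841418*(-2312/(-1441 + 410)) = -1841418/((½)*(-1/1156)*(-1031)) = -1841418/1031/2312 = -1841418*2312/1031 = -4257358416/1031 ≈ -4.1293e+6)
√(P + Q) = √(-4646075/3 - 4257358416/1031) = √(-17562178573/3093) = I*√54319818326289/3093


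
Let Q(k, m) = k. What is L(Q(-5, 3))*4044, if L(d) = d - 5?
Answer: -40440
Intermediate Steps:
L(d) = -5 + d
L(Q(-5, 3))*4044 = (-5 - 5)*4044 = -10*4044 = -40440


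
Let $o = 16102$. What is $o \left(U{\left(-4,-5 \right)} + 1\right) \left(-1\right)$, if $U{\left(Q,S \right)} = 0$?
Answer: $-16102$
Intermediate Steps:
$o \left(U{\left(-4,-5 \right)} + 1\right) \left(-1\right) = 16102 \left(0 + 1\right) \left(-1\right) = 16102 \cdot 1 \left(-1\right) = 16102 \left(-1\right) = -16102$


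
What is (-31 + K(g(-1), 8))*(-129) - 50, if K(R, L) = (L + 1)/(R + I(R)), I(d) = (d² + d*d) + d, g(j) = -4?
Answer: 31205/8 ≈ 3900.6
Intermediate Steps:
I(d) = d + 2*d² (I(d) = (d² + d²) + d = 2*d² + d = d + 2*d²)
K(R, L) = (1 + L)/(R + R*(1 + 2*R)) (K(R, L) = (L + 1)/(R + R*(1 + 2*R)) = (1 + L)/(R + R*(1 + 2*R)))
(-31 + K(g(-1), 8))*(-129) - 50 = (-31 + (½)*(1 + 8)/(-4*(1 - 4)))*(-129) - 50 = (-31 + (½)*(-¼)*9/(-3))*(-129) - 50 = (-31 + (½)*(-¼)*(-⅓)*9)*(-129) - 50 = (-31 + 3/8)*(-129) - 50 = -245/8*(-129) - 50 = 31605/8 - 50 = 31205/8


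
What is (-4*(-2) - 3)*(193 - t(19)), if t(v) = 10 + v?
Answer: 820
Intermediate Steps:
(-4*(-2) - 3)*(193 - t(19)) = (-4*(-2) - 3)*(193 - (10 + 19)) = (8 - 3)*(193 - 1*29) = 5*(193 - 29) = 5*164 = 820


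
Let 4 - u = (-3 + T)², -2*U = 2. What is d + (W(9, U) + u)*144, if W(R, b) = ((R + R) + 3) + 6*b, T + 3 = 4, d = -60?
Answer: 2100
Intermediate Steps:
U = -1 (U = -½*2 = -1)
T = 1 (T = -3 + 4 = 1)
u = 0 (u = 4 - (-3 + 1)² = 4 - 1*(-2)² = 4 - 1*4 = 4 - 4 = 0)
W(R, b) = 3 + 2*R + 6*b (W(R, b) = (2*R + 3) + 6*b = (3 + 2*R) + 6*b = 3 + 2*R + 6*b)
d + (W(9, U) + u)*144 = -60 + ((3 + 2*9 + 6*(-1)) + 0)*144 = -60 + ((3 + 18 - 6) + 0)*144 = -60 + (15 + 0)*144 = -60 + 15*144 = -60 + 2160 = 2100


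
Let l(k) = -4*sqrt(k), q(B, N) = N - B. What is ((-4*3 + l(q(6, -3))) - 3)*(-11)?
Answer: 165 + 132*I ≈ 165.0 + 132.0*I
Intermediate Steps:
((-4*3 + l(q(6, -3))) - 3)*(-11) = ((-4*3 - 4*sqrt(-3 - 1*6)) - 3)*(-11) = ((-12 - 4*sqrt(-3 - 6)) - 3)*(-11) = ((-12 - 12*I) - 3)*(-11) = (-15 - 12*I)*(-11) = 165 + 132*I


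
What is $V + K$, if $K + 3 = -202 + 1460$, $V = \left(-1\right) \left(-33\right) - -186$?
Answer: $1474$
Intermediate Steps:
$V = 219$ ($V = 33 + 186 = 219$)
$K = 1255$ ($K = -3 + \left(-202 + 1460\right) = -3 + 1258 = 1255$)
$V + K = 219 + 1255 = 1474$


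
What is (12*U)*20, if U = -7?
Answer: -1680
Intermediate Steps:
(12*U)*20 = (12*(-7))*20 = -84*20 = -1680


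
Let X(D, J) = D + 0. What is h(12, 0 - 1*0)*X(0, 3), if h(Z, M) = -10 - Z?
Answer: 0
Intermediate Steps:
X(D, J) = D
h(12, 0 - 1*0)*X(0, 3) = (-10 - 1*12)*0 = (-10 - 12)*0 = -22*0 = 0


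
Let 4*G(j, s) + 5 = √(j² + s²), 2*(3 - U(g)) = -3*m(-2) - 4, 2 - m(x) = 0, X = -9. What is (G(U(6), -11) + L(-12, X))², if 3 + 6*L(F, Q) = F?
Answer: (15 - √185)²/16 ≈ 0.12224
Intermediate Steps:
m(x) = 2 (m(x) = 2 - 1*0 = 2 + 0 = 2)
L(F, Q) = -½ + F/6
U(g) = 8 (U(g) = 3 - (-3*2 - 4)/2 = 3 - (-6 - 4)/2 = 3 - ½*(-10) = 3 + 5 = 8)
G(j, s) = -5/4 + √(j² + s²)/4
(G(U(6), -11) + L(-12, X))² = ((-5/4 + √(8² + (-11)²)/4) + (-½ + (⅙)*(-12)))² = ((-5/4 + √(64 + 121)/4) + (-½ - 2))² = ((-5/4 + √185/4) - 5/2)² = (-15/4 + √185/4)²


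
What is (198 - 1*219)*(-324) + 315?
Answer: 7119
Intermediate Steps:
(198 - 1*219)*(-324) + 315 = (198 - 219)*(-324) + 315 = -21*(-324) + 315 = 6804 + 315 = 7119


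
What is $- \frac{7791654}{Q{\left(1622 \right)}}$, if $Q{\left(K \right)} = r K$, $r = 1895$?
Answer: $- \frac{3895827}{1536845} \approx -2.535$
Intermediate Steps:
$Q{\left(K \right)} = 1895 K$
$- \frac{7791654}{Q{\left(1622 \right)}} = - \frac{7791654}{1895 \cdot 1622} = - \frac{7791654}{3073690} = \left(-7791654\right) \frac{1}{3073690} = - \frac{3895827}{1536845}$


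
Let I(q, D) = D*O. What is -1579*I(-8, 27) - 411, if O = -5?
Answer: 212754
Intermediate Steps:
I(q, D) = -5*D (I(q, D) = D*(-5) = -5*D)
-1579*I(-8, 27) - 411 = -(-7895)*27 - 411 = -1579*(-135) - 411 = 213165 - 411 = 212754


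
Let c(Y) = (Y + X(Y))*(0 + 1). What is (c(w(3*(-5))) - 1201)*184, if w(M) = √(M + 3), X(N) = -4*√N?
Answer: -220984 - 736*3^(¼)*(1 + I) + 368*I*√3 ≈ -2.2195e+5 - 331.24*I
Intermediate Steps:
w(M) = √(3 + M)
c(Y) = Y - 4*√Y (c(Y) = (Y - 4*√Y)*(0 + 1) = (Y - 4*√Y)*1 = Y - 4*√Y)
(c(w(3*(-5))) - 1201)*184 = ((√(3 + 3*(-5)) - 4*(3 + 3*(-5))^(¼)) - 1201)*184 = ((√(3 - 15) - 4*(3 - 15)^(¼)) - 1201)*184 = ((√(-12) - 4*(-3)^(¼)*√2) - 1201)*184 = ((2*I*√3 - 4*√2*3^(¼)*√I) - 1201)*184 = (-1201 + 2*I*√3 - 4*√2*3^(¼)*√I)*184 = -220984 + 368*I*√3 - 736*√2*3^(¼)*√I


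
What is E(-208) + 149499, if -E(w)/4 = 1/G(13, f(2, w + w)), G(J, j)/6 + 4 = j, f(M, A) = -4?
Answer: 1793989/12 ≈ 1.4950e+5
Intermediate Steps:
G(J, j) = -24 + 6*j
E(w) = 1/12 (E(w) = -4/(-24 + 6*(-4)) = -4/(-24 - 24) = -4/(-48) = -4*(-1/48) = 1/12)
E(-208) + 149499 = 1/12 + 149499 = 1793989/12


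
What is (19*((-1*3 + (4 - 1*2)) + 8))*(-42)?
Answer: -5586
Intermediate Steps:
(19*((-1*3 + (4 - 1*2)) + 8))*(-42) = (19*((-3 + (4 - 2)) + 8))*(-42) = (19*((-3 + 2) + 8))*(-42) = (19*(-1 + 8))*(-42) = (19*7)*(-42) = 133*(-42) = -5586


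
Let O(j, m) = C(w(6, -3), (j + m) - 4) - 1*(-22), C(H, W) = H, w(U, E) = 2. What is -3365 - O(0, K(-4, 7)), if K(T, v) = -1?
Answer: -3389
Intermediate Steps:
O(j, m) = 24 (O(j, m) = 2 - 1*(-22) = 2 + 22 = 24)
-3365 - O(0, K(-4, 7)) = -3365 - 1*24 = -3365 - 24 = -3389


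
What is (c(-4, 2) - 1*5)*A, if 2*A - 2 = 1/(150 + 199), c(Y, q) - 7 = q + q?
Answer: 2097/349 ≈ 6.0086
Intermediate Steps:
c(Y, q) = 7 + 2*q (c(Y, q) = 7 + (q + q) = 7 + 2*q)
A = 699/698 (A = 1 + 1/(2*(150 + 199)) = 1 + (½)/349 = 1 + (½)*(1/349) = 1 + 1/698 = 699/698 ≈ 1.0014)
(c(-4, 2) - 1*5)*A = ((7 + 2*2) - 1*5)*(699/698) = ((7 + 4) - 5)*(699/698) = (11 - 5)*(699/698) = 6*(699/698) = 2097/349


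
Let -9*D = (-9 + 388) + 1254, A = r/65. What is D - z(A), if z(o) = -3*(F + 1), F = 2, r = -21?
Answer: -1552/9 ≈ -172.44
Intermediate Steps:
A = -21/65 ≈ -0.32308
z(o) = -9 (z(o) = -3*(2 + 1) = -3*3 = -9)
D = -1633/9 (D = -((-9 + 388) + 1254)/9 = -(379 + 1254)/9 = -⅑*1633 = -1633/9 ≈ -181.44)
D - z(A) = -1633/9 - 1*(-9) = -1633/9 + 9 = -1552/9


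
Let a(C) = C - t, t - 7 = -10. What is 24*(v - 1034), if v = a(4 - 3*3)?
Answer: -24864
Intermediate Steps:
t = -3 (t = 7 - 10 = -3)
a(C) = 3 + C (a(C) = C - 1*(-3) = C + 3 = 3 + C)
v = -2 (v = 3 + (4 - 3*3) = 3 + (4 - 9) = 3 - 5 = -2)
24*(v - 1034) = 24*(-2 - 1034) = 24*(-1036) = -24864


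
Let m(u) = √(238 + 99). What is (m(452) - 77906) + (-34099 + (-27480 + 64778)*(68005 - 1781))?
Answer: 2469910747 + √337 ≈ 2.4699e+9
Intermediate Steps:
m(u) = √337
(m(452) - 77906) + (-34099 + (-27480 + 64778)*(68005 - 1781)) = (√337 - 77906) + (-34099 + (-27480 + 64778)*(68005 - 1781)) = (-77906 + √337) + (-34099 + 37298*66224) = (-77906 + √337) + (-34099 + 2470022752) = (-77906 + √337) + 2469988653 = 2469910747 + √337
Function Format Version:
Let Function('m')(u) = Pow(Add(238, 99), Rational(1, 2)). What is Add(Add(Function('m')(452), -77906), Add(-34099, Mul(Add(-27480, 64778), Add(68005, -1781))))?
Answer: Add(2469910747, Pow(337, Rational(1, 2))) ≈ 2.4699e+9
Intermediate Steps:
Function('m')(u) = Pow(337, Rational(1, 2))
Add(Add(Function('m')(452), -77906), Add(-34099, Mul(Add(-27480, 64778), Add(68005, -1781)))) = Add(Add(Pow(337, Rational(1, 2)), -77906), Add(-34099, Mul(Add(-27480, 64778), Add(68005, -1781)))) = Add(Add(-77906, Pow(337, Rational(1, 2))), Add(-34099, Mul(37298, 66224))) = Add(Add(-77906, Pow(337, Rational(1, 2))), Add(-34099, 2470022752)) = Add(Add(-77906, Pow(337, Rational(1, 2))), 2469988653) = Add(2469910747, Pow(337, Rational(1, 2)))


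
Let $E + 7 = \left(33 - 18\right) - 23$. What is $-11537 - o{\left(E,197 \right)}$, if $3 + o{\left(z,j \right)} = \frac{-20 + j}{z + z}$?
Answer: $- \frac{115281}{10} \approx -11528.0$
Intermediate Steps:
$E = -15$ ($E = -7 + \left(\left(33 - 18\right) - 23\right) = -7 + \left(15 - 23\right) = -7 - 8 = -15$)
$o{\left(z,j \right)} = -3 + \frac{-20 + j}{2 z}$ ($o{\left(z,j \right)} = -3 + \frac{-20 + j}{z + z} = -3 + \frac{-20 + j}{2 z}$)
$-11537 - o{\left(E,197 \right)} = -11537 - \frac{-20 + 197 - -90}{2 \left(-15\right)} = -11537 - \frac{1}{2} \left(- \frac{1}{15}\right) \left(-20 + 197 + 90\right) = -11537 - \frac{1}{2} \left(- \frac{1}{15}\right) 267 = -11537 - - \frac{89}{10} = -11537 + \frac{89}{10} = - \frac{115281}{10}$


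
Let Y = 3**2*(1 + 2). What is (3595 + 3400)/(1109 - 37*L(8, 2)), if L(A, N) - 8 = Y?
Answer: -6995/186 ≈ -37.608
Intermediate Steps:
Y = 27 (Y = 9*3 = 27)
L(A, N) = 35 (L(A, N) = 8 + 27 = 35)
(3595 + 3400)/(1109 - 37*L(8, 2)) = (3595 + 3400)/(1109 - 37*35) = 6995/(1109 - 1295) = 6995/(-186) = 6995*(-1/186) = -6995/186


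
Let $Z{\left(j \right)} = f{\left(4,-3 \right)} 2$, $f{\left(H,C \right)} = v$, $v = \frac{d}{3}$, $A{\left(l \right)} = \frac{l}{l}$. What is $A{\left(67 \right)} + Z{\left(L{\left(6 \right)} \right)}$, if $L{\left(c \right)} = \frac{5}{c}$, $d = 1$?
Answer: $\frac{5}{3} \approx 1.6667$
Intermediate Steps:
$A{\left(l \right)} = 1$
$v = \frac{1}{3}$ ($v = 1 \cdot \frac{1}{3} = \frac{1}{3} \approx 0.33333$)
$f{\left(H,C \right)} = \frac{1}{3}$
$Z{\left(j \right)} = \frac{2}{3}$ ($Z{\left(j \right)} = \frac{1}{3} \cdot 2 = \frac{2}{3}$)
$A{\left(67 \right)} + Z{\left(L{\left(6 \right)} \right)} = 1 + \frac{2}{3} = \frac{5}{3}$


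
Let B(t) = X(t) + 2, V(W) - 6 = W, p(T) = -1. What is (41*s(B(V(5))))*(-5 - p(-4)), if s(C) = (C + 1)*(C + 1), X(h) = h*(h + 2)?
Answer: -3495824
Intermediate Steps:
V(W) = 6 + W
X(h) = h*(2 + h)
B(t) = 2 + t*(2 + t) (B(t) = t*(2 + t) + 2 = 2 + t*(2 + t))
s(C) = (1 + C)**2 (s(C) = (1 + C)*(1 + C) = (1 + C)**2)
(41*s(B(V(5))))*(-5 - p(-4)) = (41*(1 + (2 + (6 + 5)*(2 + (6 + 5))))**2)*(-5 - 1*(-1)) = (41*(1 + (2 + 11*(2 + 11)))**2)*(-5 + 1) = (41*(1 + (2 + 11*13))**2)*(-4) = (41*(1 + (2 + 143))**2)*(-4) = (41*(1 + 145)**2)*(-4) = (41*146**2)*(-4) = (41*21316)*(-4) = 873956*(-4) = -3495824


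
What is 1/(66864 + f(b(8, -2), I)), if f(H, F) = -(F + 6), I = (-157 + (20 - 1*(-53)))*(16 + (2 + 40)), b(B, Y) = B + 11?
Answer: 1/71730 ≈ 1.3941e-5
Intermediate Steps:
b(B, Y) = 11 + B
I = -4872 (I = (-157 + (20 + 53))*(16 + 42) = (-157 + 73)*58 = -84*58 = -4872)
f(H, F) = -6 - F (f(H, F) = -(6 + F) = -6 - F)
1/(66864 + f(b(8, -2), I)) = 1/(66864 + (-6 - 1*(-4872))) = 1/(66864 + (-6 + 4872)) = 1/(66864 + 4866) = 1/71730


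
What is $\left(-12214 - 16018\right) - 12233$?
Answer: $-40465$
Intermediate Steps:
$\left(-12214 - 16018\right) - 12233 = -28232 - 12233 = -40465$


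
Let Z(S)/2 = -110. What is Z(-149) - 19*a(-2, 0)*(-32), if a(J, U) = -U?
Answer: -220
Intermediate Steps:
Z(S) = -220 (Z(S) = 2*(-110) = -220)
Z(-149) - 19*a(-2, 0)*(-32) = -220 - 19*(-1*0)*(-32) = -220 - 19*0*(-32) = -220 - 0*(-32) = -220 - 1*0 = -220 + 0 = -220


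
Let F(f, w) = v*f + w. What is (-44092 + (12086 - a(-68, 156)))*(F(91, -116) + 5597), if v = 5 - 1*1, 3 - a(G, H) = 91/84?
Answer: -2245035275/12 ≈ -1.8709e+8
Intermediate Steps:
a(G, H) = 23/12 (a(G, H) = 3 - 91/84 = 3 - 1*13/12 = 3 - 13/12 = 23/12)
v = 4 (v = 5 - 1 = 4)
F(f, w) = w + 4*f (F(f, w) = 4*f + w = w + 4*f)
(-44092 + (12086 - a(-68, 156)))*(F(91, -116) + 5597) = (-44092 + (12086 - 1*23/12))*((-116 + 4*91) + 5597) = (-44092 + (12086 - 23/12))*((-116 + 364) + 5597) = (-44092 + 145009/12)*(248 + 5597) = -384095/12*5845 = -2245035275/12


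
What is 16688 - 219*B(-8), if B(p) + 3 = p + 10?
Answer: 16907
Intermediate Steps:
B(p) = 7 + p (B(p) = -3 + (p + 10) = -3 + (10 + p) = 7 + p)
16688 - 219*B(-8) = 16688 - 219*(7 - 8) = 16688 - 219*(-1) = 16688 - 1*(-219) = 16688 + 219 = 16907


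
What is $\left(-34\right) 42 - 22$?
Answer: $-1450$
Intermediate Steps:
$\left(-34\right) 42 - 22 = -1428 - 22 = -1450$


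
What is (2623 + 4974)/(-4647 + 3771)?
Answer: -7597/876 ≈ -8.6724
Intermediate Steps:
(2623 + 4974)/(-4647 + 3771) = 7597/(-876) = 7597*(-1/876) = -7597/876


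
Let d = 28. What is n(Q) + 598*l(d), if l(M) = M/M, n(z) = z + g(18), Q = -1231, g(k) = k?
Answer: -615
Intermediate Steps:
n(z) = 18 + z (n(z) = z + 18 = 18 + z)
l(M) = 1
n(Q) + 598*l(d) = (18 - 1231) + 598*1 = -1213 + 598 = -615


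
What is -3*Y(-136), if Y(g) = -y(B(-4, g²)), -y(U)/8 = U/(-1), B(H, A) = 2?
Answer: 48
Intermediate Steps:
y(U) = 8*U (y(U) = -8*U/(-1) = -8*U*(-1) = -(-8)*U = 8*U)
Y(g) = -16 (Y(g) = -8*2 = -1*16 = -16)
-3*Y(-136) = -3*(-16) = 48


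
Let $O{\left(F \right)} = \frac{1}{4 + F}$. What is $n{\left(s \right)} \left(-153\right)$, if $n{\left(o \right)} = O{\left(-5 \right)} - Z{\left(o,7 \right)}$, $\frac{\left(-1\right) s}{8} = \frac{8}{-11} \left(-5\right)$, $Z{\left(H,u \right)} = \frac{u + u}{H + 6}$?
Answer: $\frac{7650}{127} \approx 60.236$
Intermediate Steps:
$Z{\left(H,u \right)} = \frac{2 u}{6 + H}$
$s = - \frac{320}{11}$ ($s = - 8 \frac{8}{-11} \left(-5\right) = - 8 \cdot 8 \left(- \frac{1}{11}\right) \left(-5\right) = - 8 \left(\left(- \frac{8}{11}\right) \left(-5\right)\right) = \left(-8\right) \frac{40}{11} = - \frac{320}{11} \approx -29.091$)
$n{\left(o \right)} = -1 - \frac{14}{6 + o}$ ($n{\left(o \right)} = \frac{1}{4 - 5} - 2 \cdot 7 \frac{1}{6 + o} = \frac{1}{-1} - \frac{14}{6 + o} = -1 - \frac{14}{6 + o}$)
$n{\left(s \right)} \left(-153\right) = \frac{-20 - - \frac{320}{11}}{6 - \frac{320}{11}} \left(-153\right) = \frac{-20 + \frac{320}{11}}{- \frac{254}{11}} \left(-153\right) = \left(- \frac{11}{254}\right) \frac{100}{11} \left(-153\right) = \left(- \frac{50}{127}\right) \left(-153\right) = \frac{7650}{127}$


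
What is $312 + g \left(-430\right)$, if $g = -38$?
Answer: $16652$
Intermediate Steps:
$312 + g \left(-430\right) = 312 - -16340 = 312 + 16340 = 16652$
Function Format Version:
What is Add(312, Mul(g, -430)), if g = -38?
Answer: 16652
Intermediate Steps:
Add(312, Mul(g, -430)) = Add(312, Mul(-38, -430)) = Add(312, 16340) = 16652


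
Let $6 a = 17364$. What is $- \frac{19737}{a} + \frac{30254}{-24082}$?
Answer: $- \frac{281430755}{34846654} \approx -8.0763$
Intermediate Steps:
$a = 2894$ ($a = \frac{1}{6} \cdot 17364 = 2894$)
$- \frac{19737}{a} + \frac{30254}{-24082} = - \frac{19737}{2894} + \frac{30254}{-24082} = \left(-19737\right) \frac{1}{2894} + 30254 \left(- \frac{1}{24082}\right) = - \frac{19737}{2894} - \frac{15127}{12041} = - \frac{281430755}{34846654}$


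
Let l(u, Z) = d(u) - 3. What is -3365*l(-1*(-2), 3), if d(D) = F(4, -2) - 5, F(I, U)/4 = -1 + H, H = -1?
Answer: 53840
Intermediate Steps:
F(I, U) = -8 (F(I, U) = 4*(-1 - 1) = 4*(-2) = -8)
d(D) = -13 (d(D) = -8 - 5 = -13)
l(u, Z) = -16 (l(u, Z) = -13 - 3 = -16)
-3365*l(-1*(-2), 3) = -3365*(-16) = 53840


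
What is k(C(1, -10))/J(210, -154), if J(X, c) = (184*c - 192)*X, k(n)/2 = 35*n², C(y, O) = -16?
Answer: -16/5349 ≈ -0.0029912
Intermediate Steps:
k(n) = 70*n² (k(n) = 2*(35*n²) = 70*n²)
J(X, c) = X*(-192 + 184*c) (J(X, c) = (-192 + 184*c)*X = X*(-192 + 184*c))
k(C(1, -10))/J(210, -154) = (70*(-16)²)/((8*210*(-24 + 23*(-154)))) = (70*256)/((8*210*(-24 - 3542))) = 17920/((8*210*(-3566))) = 17920/(-5990880) = 17920*(-1/5990880) = -16/5349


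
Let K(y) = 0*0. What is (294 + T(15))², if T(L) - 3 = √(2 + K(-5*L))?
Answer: (297 + √2)² ≈ 89051.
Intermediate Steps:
K(y) = 0
T(L) = 3 + √2 (T(L) = 3 + √(2 + 0) = 3 + √2)
(294 + T(15))² = (294 + (3 + √2))² = (297 + √2)²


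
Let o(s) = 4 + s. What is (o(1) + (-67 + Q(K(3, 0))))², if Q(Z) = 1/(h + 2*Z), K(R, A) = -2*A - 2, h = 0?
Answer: 62001/16 ≈ 3875.1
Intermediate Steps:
K(R, A) = -2 - 2*A
Q(Z) = 1/(2*Z) (Q(Z) = 1/(0 + 2*Z) = 1/(2*Z))
(o(1) + (-67 + Q(K(3, 0))))² = ((4 + 1) + (-67 + 1/(2*(-2 - 2*0))))² = (5 + (-67 + 1/(2*(-2 + 0))))² = (5 + (-67 + (½)/(-2)))² = (5 + (-67 + (½)*(-½)))² = (5 + (-67 - ¼))² = (5 - 269/4)² = (-249/4)² = 62001/16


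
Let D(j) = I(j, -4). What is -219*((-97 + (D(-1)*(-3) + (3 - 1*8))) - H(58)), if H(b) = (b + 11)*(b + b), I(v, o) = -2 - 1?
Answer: 1773243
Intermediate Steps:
I(v, o) = -3
D(j) = -3
H(b) = 2*b*(11 + b) (H(b) = (11 + b)*(2*b) = 2*b*(11 + b))
-219*((-97 + (D(-1)*(-3) + (3 - 1*8))) - H(58)) = -219*((-97 + (-3*(-3) + (3 - 1*8))) - 2*58*(11 + 58)) = -219*((-97 + (9 + (3 - 8))) - 2*58*69) = -219*((-97 + (9 - 5)) - 1*8004) = -219*((-97 + 4) - 8004) = -219*(-93 - 8004) = -219*(-8097) = 1773243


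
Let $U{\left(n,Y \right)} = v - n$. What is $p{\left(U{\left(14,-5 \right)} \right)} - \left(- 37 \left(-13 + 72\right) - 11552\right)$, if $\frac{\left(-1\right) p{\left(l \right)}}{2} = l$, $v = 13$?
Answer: $13737$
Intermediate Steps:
$U{\left(n,Y \right)} = 13 - n$
$p{\left(l \right)} = - 2 l$
$p{\left(U{\left(14,-5 \right)} \right)} - \left(- 37 \left(-13 + 72\right) - 11552\right) = - 2 \left(13 - 14\right) - \left(- 37 \left(-13 + 72\right) - 11552\right) = - 2 \left(13 - 14\right) - \left(\left(-37\right) 59 - 11552\right) = \left(-2\right) \left(-1\right) - \left(-2183 - 11552\right) = 2 - -13735 = 2 + 13735 = 13737$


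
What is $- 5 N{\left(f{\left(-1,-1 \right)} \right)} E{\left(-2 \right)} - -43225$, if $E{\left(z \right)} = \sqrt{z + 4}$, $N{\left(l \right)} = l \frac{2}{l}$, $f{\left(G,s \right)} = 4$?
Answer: $43225 - 10 \sqrt{2} \approx 43211.0$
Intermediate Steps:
$N{\left(l \right)} = 2$
$E{\left(z \right)} = \sqrt{4 + z}$
$- 5 N{\left(f{\left(-1,-1 \right)} \right)} E{\left(-2 \right)} - -43225 = \left(-5\right) 2 \sqrt{4 - 2} - -43225 = - 10 \sqrt{2} + 43225 = 43225 - 10 \sqrt{2}$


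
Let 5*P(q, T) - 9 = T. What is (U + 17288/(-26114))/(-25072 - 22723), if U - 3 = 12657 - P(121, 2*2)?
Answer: -826295139/3120296575 ≈ -0.26481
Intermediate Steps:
P(q, T) = 9/5 + T/5
U = 63287/5 (U = 3 + (12657 - (9/5 + (2*2)/5)) = 3 + (12657 - (9/5 + (⅕)*4)) = 3 + (12657 - (9/5 + ⅘)) = 3 + (12657 - 1*13/5) = 3 + (12657 - 13/5) = 3 + 63272/5 = 63287/5 ≈ 12657.)
(U + 17288/(-26114))/(-25072 - 22723) = (63287/5 + 17288/(-26114))/(-25072 - 22723) = (63287/5 + 17288*(-1/26114))/(-47795) = (63287/5 - 8644/13057)*(-1/47795) = (826295139/65285)*(-1/47795) = -826295139/3120296575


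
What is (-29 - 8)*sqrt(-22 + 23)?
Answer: -37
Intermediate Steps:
(-29 - 8)*sqrt(-22 + 23) = -37*sqrt(1) = -37*1 = -37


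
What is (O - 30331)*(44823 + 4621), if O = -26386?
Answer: -2804315348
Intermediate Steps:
(O - 30331)*(44823 + 4621) = (-26386 - 30331)*(44823 + 4621) = -56717*49444 = -2804315348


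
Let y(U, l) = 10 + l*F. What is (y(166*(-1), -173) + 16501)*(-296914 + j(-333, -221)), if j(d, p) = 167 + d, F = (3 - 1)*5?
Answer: -4391139480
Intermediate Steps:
F = 10 (F = 2*5 = 10)
y(U, l) = 10 + 10*l (y(U, l) = 10 + l*10 = 10 + 10*l)
(y(166*(-1), -173) + 16501)*(-296914 + j(-333, -221)) = ((10 + 10*(-173)) + 16501)*(-296914 + (167 - 333)) = ((10 - 1730) + 16501)*(-296914 - 166) = (-1720 + 16501)*(-297080) = 14781*(-297080) = -4391139480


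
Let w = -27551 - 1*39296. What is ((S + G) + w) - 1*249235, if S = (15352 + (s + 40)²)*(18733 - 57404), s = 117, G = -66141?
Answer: -1547260894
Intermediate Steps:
S = -1546878671 (S = (15352 + (117 + 40)²)*(18733 - 57404) = (15352 + 157²)*(-38671) = (15352 + 24649)*(-38671) = 40001*(-38671) = -1546878671)
w = -66847 (w = -27551 - 39296 = -66847)
((S + G) + w) - 1*249235 = ((-1546878671 - 66141) - 66847) - 1*249235 = (-1546944812 - 66847) - 249235 = -1547011659 - 249235 = -1547260894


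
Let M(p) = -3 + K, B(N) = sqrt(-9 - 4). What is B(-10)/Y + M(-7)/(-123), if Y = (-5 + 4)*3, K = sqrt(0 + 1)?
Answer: 2/123 - I*sqrt(13)/3 ≈ 0.01626 - 1.2019*I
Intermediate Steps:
B(N) = I*sqrt(13) (B(N) = sqrt(-13) = I*sqrt(13))
K = 1 (K = sqrt(1) = 1)
M(p) = -2 (M(p) = -3 + 1 = -2)
Y = -3 (Y = -1*3 = -3)
B(-10)/Y + M(-7)/(-123) = (I*sqrt(13))/(-3) - 2/(-123) = (I*sqrt(13))*(-1/3) - 2*(-1/123) = -I*sqrt(13)/3 + 2/123 = 2/123 - I*sqrt(13)/3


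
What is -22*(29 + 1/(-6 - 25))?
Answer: -19756/31 ≈ -637.29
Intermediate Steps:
-22*(29 + 1/(-6 - 25)) = -22*(29 + 1/(-31)) = -22*(29 - 1/31) = -22*898/31 = -19756/31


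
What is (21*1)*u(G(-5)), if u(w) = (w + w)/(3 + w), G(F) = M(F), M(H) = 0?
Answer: 0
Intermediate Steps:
G(F) = 0
u(w) = 2*w/(3 + w) (u(w) = (2*w)/(3 + w) = 2*w/(3 + w))
(21*1)*u(G(-5)) = (21*1)*(2*0/(3 + 0)) = 21*(2*0/3) = 21*(2*0*(⅓)) = 21*0 = 0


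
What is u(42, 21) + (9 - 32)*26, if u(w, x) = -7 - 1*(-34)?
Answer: -571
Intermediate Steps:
u(w, x) = 27 (u(w, x) = -7 + 34 = 27)
u(42, 21) + (9 - 32)*26 = 27 + (9 - 32)*26 = 27 - 23*26 = 27 - 598 = -571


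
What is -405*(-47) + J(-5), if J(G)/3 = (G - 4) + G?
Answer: 18993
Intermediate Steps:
J(G) = -12 + 6*G (J(G) = 3*((G - 4) + G) = 3*((-4 + G) + G) = 3*(-4 + 2*G) = -12 + 6*G)
-405*(-47) + J(-5) = -405*(-47) + (-12 + 6*(-5)) = 19035 + (-12 - 30) = 19035 - 42 = 18993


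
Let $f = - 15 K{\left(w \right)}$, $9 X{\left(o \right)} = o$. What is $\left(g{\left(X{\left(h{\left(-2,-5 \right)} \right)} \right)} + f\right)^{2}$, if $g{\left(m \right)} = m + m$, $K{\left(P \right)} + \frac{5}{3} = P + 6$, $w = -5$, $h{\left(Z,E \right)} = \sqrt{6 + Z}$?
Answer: $\frac{8836}{81} \approx 109.09$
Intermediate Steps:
$X{\left(o \right)} = \frac{o}{9}$
$K{\left(P \right)} = \frac{13}{3} + P$ ($K{\left(P \right)} = - \frac{5}{3} + \left(P + 6\right) = - \frac{5}{3} + \left(6 + P\right) = \frac{13}{3} + P$)
$f = 10$ ($f = - 15 \left(\frac{13}{3} - 5\right) = \left(-15\right) \left(- \frac{2}{3}\right) = 10$)
$g{\left(m \right)} = 2 m$
$\left(g{\left(X{\left(h{\left(-2,-5 \right)} \right)} \right)} + f\right)^{2} = \left(2 \frac{\sqrt{6 - 2}}{9} + 10\right)^{2} = \left(2 \frac{\sqrt{4}}{9} + 10\right)^{2} = \left(2 \cdot \frac{1}{9} \cdot 2 + 10\right)^{2} = \left(2 \cdot \frac{2}{9} + 10\right)^{2} = \left(\frac{4}{9} + 10\right)^{2} = \left(\frac{94}{9}\right)^{2} = \frac{8836}{81}$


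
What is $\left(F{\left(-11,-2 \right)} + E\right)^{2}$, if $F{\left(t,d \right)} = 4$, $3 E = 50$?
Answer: $\frac{3844}{9} \approx 427.11$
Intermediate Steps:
$E = \frac{50}{3}$ ($E = \frac{1}{3} \cdot 50 = \frac{50}{3} \approx 16.667$)
$\left(F{\left(-11,-2 \right)} + E\right)^{2} = \left(4 + \frac{50}{3}\right)^{2} = \left(\frac{62}{3}\right)^{2} = \frac{3844}{9}$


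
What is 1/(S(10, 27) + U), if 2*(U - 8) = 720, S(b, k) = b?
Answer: 1/378 ≈ 0.0026455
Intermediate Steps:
U = 368 (U = 8 + (1/2)*720 = 8 + 360 = 368)
1/(S(10, 27) + U) = 1/(10 + 368) = 1/378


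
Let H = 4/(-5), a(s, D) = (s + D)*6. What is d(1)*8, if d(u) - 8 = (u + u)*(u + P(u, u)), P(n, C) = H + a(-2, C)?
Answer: -144/5 ≈ -28.800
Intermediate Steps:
a(s, D) = 6*D + 6*s (a(s, D) = (D + s)*6 = 6*D + 6*s)
H = -⅘ (H = 4*(-⅕) = -⅘ ≈ -0.80000)
P(n, C) = -64/5 + 6*C (P(n, C) = -⅘ + (6*C + 6*(-2)) = -⅘ + (6*C - 12) = -⅘ + (-12 + 6*C) = -64/5 + 6*C)
d(u) = 8 + 2*u*(-64/5 + 7*u) (d(u) = 8 + (u + u)*(u + (-64/5 + 6*u)) = 8 + (2*u)*(-64/5 + 7*u) = 8 + 2*u*(-64/5 + 7*u))
d(1)*8 = (8 + 14*1² - 128/5*1)*8 = (8 + 14*1 - 128/5)*8 = (8 + 14 - 128/5)*8 = -18/5*8 = -144/5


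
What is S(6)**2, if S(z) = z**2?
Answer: 1296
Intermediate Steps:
S(6)**2 = (6**2)**2 = 36**2 = 1296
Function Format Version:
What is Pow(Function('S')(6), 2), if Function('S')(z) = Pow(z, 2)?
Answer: 1296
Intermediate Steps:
Pow(Function('S')(6), 2) = Pow(Pow(6, 2), 2) = Pow(36, 2) = 1296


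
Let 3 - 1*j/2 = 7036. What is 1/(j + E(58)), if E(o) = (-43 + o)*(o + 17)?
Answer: -1/12941 ≈ -7.7274e-5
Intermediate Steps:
E(o) = (-43 + o)*(17 + o)
j = -14066 (j = 6 - 2*7036 = 6 - 14072 = -14066)
1/(j + E(58)) = 1/(-14066 + (-731 + 58² - 26*58)) = 1/(-14066 + (-731 + 3364 - 1508)) = 1/(-14066 + 1125) = 1/(-12941) = -1/12941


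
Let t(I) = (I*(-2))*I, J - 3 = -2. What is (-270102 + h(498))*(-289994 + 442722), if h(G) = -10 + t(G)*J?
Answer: -117007975360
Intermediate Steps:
J = 1 (J = 3 - 2 = 1)
t(I) = -2*I² (t(I) = (-2*I)*I = -2*I²)
h(G) = -10 - 2*G² (h(G) = -10 - 2*G²*1 = -10 - 2*G²)
(-270102 + h(498))*(-289994 + 442722) = (-270102 + (-10 - 2*498²))*(-289994 + 442722) = (-270102 + (-10 - 2*248004))*152728 = (-270102 + (-10 - 496008))*152728 = (-270102 - 496018)*152728 = -766120*152728 = -117007975360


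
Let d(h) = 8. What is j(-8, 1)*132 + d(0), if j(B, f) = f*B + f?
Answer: -916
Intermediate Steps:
j(B, f) = f + B*f (j(B, f) = B*f + f = f + B*f)
j(-8, 1)*132 + d(0) = (1*(1 - 8))*132 + 8 = (1*(-7))*132 + 8 = -7*132 + 8 = -924 + 8 = -916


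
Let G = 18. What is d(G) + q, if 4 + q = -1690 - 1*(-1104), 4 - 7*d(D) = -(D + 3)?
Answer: -4105/7 ≈ -586.43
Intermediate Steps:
d(D) = 1 + D/7 (d(D) = 4/7 - (-1)*(D + 3)/7 = 4/7 - (-1)*(3 + D)/7 = 4/7 - (-3 - D)/7 = 4/7 + (3/7 + D/7) = 1 + D/7)
q = -590 (q = -4 + (-1690 - 1*(-1104)) = -4 + (-1690 + 1104) = -4 - 586 = -590)
d(G) + q = (1 + (⅐)*18) - 590 = (1 + 18/7) - 590 = 25/7 - 590 = -4105/7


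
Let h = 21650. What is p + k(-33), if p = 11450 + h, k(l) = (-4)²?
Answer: 33116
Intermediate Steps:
k(l) = 16
p = 33100 (p = 11450 + 21650 = 33100)
p + k(-33) = 33100 + 16 = 33116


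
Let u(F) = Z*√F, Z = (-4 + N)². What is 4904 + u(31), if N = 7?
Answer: 4904 + 9*√31 ≈ 4954.1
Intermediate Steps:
Z = 9 (Z = (-4 + 7)² = 3² = 9)
u(F) = 9*√F
4904 + u(31) = 4904 + 9*√31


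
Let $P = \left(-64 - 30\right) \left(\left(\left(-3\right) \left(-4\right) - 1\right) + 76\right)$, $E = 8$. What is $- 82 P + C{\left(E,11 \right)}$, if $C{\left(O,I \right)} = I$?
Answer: $670607$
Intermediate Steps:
$P = -8178$ ($P = - 94 \left(\left(12 - 1\right) + 76\right) = - 94 \left(11 + 76\right) = \left(-94\right) 87 = -8178$)
$- 82 P + C{\left(E,11 \right)} = \left(-82\right) \left(-8178\right) + 11 = 670596 + 11 = 670607$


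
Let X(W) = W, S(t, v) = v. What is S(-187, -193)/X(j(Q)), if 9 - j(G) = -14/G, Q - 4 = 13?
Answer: -3281/167 ≈ -19.647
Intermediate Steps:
Q = 17 (Q = 4 + 13 = 17)
j(G) = 9 + 14/G (j(G) = 9 - (-14)/G = 9 + 14/G)
S(-187, -193)/X(j(Q)) = -193/(9 + 14/17) = -193/167/17 = -193*17/167 = -3281/167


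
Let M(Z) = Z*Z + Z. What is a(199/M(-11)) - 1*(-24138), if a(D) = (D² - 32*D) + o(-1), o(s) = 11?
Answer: 291542021/12100 ≈ 24094.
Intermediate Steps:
M(Z) = Z + Z² (M(Z) = Z² + Z = Z + Z²)
a(D) = 11 + D² - 32*D (a(D) = (D² - 32*D) + 11 = 11 + D² - 32*D)
a(199/M(-11)) - 1*(-24138) = (11 + (199/((-11*(1 - 11))))² - 6368/((-11*(1 - 11)))) - 1*(-24138) = (11 + (199/((-11*(-10))))² - 6368/((-11*(-10)))) + 24138 = (11 + (199/110)² - 6368/110) + 24138 = (11 + (199*(1/110))² - 6368/110) + 24138 = (11 + (199/110)² - 32*199/110) + 24138 = (11 + 39601/12100 - 3184/55) + 24138 = -527779/12100 + 24138 = 291542021/12100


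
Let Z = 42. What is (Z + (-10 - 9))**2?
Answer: 529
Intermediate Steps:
(Z + (-10 - 9))**2 = (42 + (-10 - 9))**2 = (42 - 19)**2 = 23**2 = 529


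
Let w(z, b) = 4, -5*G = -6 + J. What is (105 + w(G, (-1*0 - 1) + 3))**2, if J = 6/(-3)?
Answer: 11881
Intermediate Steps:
J = -2 (J = 6*(-1/3) = -2)
G = 8/5 (G = -(-6 - 2)/5 = -1/5*(-8) = 8/5 ≈ 1.6000)
(105 + w(G, (-1*0 - 1) + 3))**2 = (105 + 4)**2 = 109**2 = 11881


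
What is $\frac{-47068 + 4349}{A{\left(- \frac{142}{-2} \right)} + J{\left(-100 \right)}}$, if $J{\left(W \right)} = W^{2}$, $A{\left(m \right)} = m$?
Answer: $- \frac{42719}{10071} \approx -4.2418$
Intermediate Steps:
$\frac{-47068 + 4349}{A{\left(- \frac{142}{-2} \right)} + J{\left(-100 \right)}} = \frac{-47068 + 4349}{- \frac{142}{-2} + \left(-100\right)^{2}} = - \frac{42719}{\left(-142\right) \left(- \frac{1}{2}\right) + 10000} = - \frac{42719}{71 + 10000} = - \frac{42719}{10071}$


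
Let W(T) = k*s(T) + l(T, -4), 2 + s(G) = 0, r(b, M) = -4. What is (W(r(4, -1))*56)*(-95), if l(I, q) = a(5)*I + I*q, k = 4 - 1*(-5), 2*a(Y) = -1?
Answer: 0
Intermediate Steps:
s(G) = -2 (s(G) = -2 + 0 = -2)
a(Y) = -½ (a(Y) = (½)*(-1) = -½)
k = 9 (k = 4 + 5 = 9)
l(I, q) = -I/2 + I*q
W(T) = -18 - 9*T/2 (W(T) = 9*(-2) + T*(-½ - 4) = -18 + T*(-9/2) = -18 - 9*T/2)
(W(r(4, -1))*56)*(-95) = ((-18 - 9/2*(-4))*56)*(-95) = ((-18 + 18)*56)*(-95) = (0*56)*(-95) = 0*(-95) = 0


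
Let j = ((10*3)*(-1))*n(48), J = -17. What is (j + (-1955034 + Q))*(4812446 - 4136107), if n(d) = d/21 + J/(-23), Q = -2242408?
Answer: -457071771011708/161 ≈ -2.8390e+12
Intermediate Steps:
n(d) = 17/23 + d/21 (n(d) = d/21 - 17/(-23) = d*(1/21) - 17*(-1/23) = d/21 + 17/23 = 17/23 + d/21)
j = -14610/161 (j = ((10*3)*(-1))*(17/23 + (1/21)*48) = (30*(-1))*(17/23 + 16/7) = -30*487/161 = -14610/161 ≈ -90.745)
(j + (-1955034 + Q))*(4812446 - 4136107) = (-14610/161 + (-1955034 - 2242408))*(4812446 - 4136107) = (-14610/161 - 4197442)*676339 = -675802772/161*676339 = -457071771011708/161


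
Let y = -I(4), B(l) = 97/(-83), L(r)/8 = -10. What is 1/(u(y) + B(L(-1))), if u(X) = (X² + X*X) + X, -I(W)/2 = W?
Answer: 83/11191 ≈ 0.0074167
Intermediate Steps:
L(r) = -80 (L(r) = 8*(-10) = -80)
I(W) = -2*W
B(l) = -97/83 (B(l) = 97*(-1/83) = -97/83)
y = 8 (y = -(-2)*4 = -1*(-8) = 8)
u(X) = X + 2*X² (u(X) = (X² + X²) + X = 2*X² + X = X + 2*X²)
1/(u(y) + B(L(-1))) = 1/(8*(1 + 2*8) - 97/83) = 1/(8*(1 + 16) - 97/83) = 1/(8*17 - 97/83) = 1/(136 - 97/83) = 1/(11191/83) = 83/11191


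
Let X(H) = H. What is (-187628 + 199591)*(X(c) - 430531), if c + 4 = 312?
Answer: -5146757749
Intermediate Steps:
c = 308 (c = -4 + 312 = 308)
(-187628 + 199591)*(X(c) - 430531) = (-187628 + 199591)*(308 - 430531) = 11963*(-430223) = -5146757749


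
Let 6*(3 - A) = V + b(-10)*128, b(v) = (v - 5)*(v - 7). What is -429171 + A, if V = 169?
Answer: -2607817/6 ≈ -4.3464e+5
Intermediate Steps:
b(v) = (-7 + v)*(-5 + v) (b(v) = (-5 + v)*(-7 + v) = (-7 + v)*(-5 + v))
A = -32791/6 (A = 3 - (169 + (35 + (-10)² - 12*(-10))*128)/6 = 3 - (169 + (35 + 100 + 120)*128)/6 = 3 - (169 + 255*128)/6 = 3 - (169 + 32640)/6 = 3 - ⅙*32809 = 3 - 32809/6 = -32791/6 ≈ -5465.2)
-429171 + A = -429171 - 32791/6 = -2607817/6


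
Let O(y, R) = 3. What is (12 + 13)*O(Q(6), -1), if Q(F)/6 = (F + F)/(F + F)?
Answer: 75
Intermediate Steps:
Q(F) = 6 (Q(F) = 6*((F + F)/(F + F)) = 6*((2*F)/((2*F))) = 6*((2*F)*(1/(2*F))) = 6*1 = 6)
(12 + 13)*O(Q(6), -1) = (12 + 13)*3 = 25*3 = 75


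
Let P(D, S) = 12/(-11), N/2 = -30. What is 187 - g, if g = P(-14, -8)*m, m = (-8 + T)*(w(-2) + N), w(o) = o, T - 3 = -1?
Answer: 6521/11 ≈ 592.82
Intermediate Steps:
T = 2 (T = 3 - 1 = 2)
N = -60 (N = 2*(-30) = -60)
P(D, S) = -12/11 (P(D, S) = 12*(-1/11) = -12/11)
m = 372 (m = (-8 + 2)*(-2 - 60) = -6*(-62) = 372)
g = -4464/11 (g = -12/11*372 = -4464/11 ≈ -405.82)
187 - g = 187 - 1*(-4464/11) = 187 + 4464/11 = 6521/11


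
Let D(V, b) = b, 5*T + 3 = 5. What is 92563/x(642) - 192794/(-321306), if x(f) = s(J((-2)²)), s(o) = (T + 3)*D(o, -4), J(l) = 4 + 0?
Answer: -74346063199/10924404 ≈ -6805.5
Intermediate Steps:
T = ⅖ (T = -⅗ + (⅕)*5 = -⅗ + 1 = ⅖ ≈ 0.40000)
J(l) = 4
s(o) = -68/5 (s(o) = (⅖ + 3)*(-4) = (17/5)*(-4) = -68/5)
x(f) = -68/5
92563/x(642) - 192794/(-321306) = 92563/(-68/5) - 192794/(-321306) = 92563*(-5/68) - 192794*(-1/321306) = -462815/68 + 96397/160653 = -74346063199/10924404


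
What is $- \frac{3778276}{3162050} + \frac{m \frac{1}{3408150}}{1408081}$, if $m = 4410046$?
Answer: $- \frac{181317484266085471}{151745238321573075} \approx -1.1949$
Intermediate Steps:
$- \frac{3778276}{3162050} + \frac{m \frac{1}{3408150}}{1408081} = - \frac{3778276}{3162050} + \frac{4410046 \cdot \frac{1}{3408150}}{1408081} = \left(-3778276\right) \frac{1}{3162050} + 4410046 \cdot \frac{1}{3408150} \cdot \frac{1}{1408081} = - \frac{1889138}{1581025} + \frac{2205023}{1704075} \cdot \frac{1}{1408081} = - \frac{1889138}{1581025} + \frac{2205023}{2399475630075} = - \frac{181317484266085471}{151745238321573075}$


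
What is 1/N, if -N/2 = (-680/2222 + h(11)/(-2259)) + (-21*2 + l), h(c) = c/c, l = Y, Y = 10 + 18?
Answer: 2509749/71811314 ≈ 0.034949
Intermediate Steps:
Y = 28
l = 28
h(c) = 1
N = 71811314/2509749 (N = -2*((-680/2222 + 1/(-2259)) + (-21*2 + 28)) = -2*((-680*1/2222 + 1*(-1/2259)) + (-42 + 28)) = -2*((-340/1111 - 1/2259) - 14) = -2*(-769171/2509749 - 14) = -2*(-35905657/2509749) = 71811314/2509749 ≈ 28.613)
1/N = 1/(71811314/2509749) = 2509749/71811314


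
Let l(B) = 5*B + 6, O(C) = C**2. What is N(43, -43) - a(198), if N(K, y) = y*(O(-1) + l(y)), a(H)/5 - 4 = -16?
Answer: 9004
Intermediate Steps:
a(H) = -60 (a(H) = 20 + 5*(-16) = 20 - 80 = -60)
l(B) = 6 + 5*B
N(K, y) = y*(7 + 5*y) (N(K, y) = y*((-1)**2 + (6 + 5*y)) = y*(1 + (6 + 5*y)) = y*(7 + 5*y))
N(43, -43) - a(198) = -43*(7 + 5*(-43)) - 1*(-60) = -43*(7 - 215) + 60 = -43*(-208) + 60 = 8944 + 60 = 9004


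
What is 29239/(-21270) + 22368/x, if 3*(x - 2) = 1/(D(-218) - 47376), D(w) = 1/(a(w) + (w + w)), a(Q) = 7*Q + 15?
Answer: 43879897730286497/3923921441190 ≈ 11183.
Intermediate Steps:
a(Q) = 15 + 7*Q
D(w) = 1/(15 + 9*w) (D(w) = 1/((15 + 7*w) + (w + w)) = 1/((15 + 7*w) + 2*w) = 1/(15 + 9*w))
x = 184481497/92241073 (x = 2 + 1/(3*(1/(3*(5 + 3*(-218))) - 47376)) = 2 + 1/(3*(1/(3*(5 - 654)) - 47376)) = 2 + 1/(3*((⅓)/(-649) - 47376)) = 2 + 1/(3*((⅓)*(-1/649) - 47376)) = 2 + 1/(3*(-1/1947 - 47376)) = 2 + 1/(3*(-92241073/1947)) = 2 + (⅓)*(-1947/92241073) = 2 - 649/92241073 = 184481497/92241073 ≈ 2.0000)
29239/(-21270) + 22368/x = 29239/(-21270) + 22368/(184481497/92241073) = 29239*(-1/21270) + 22368*(92241073/184481497) = -29239/21270 + 2063248320864/184481497 = 43879897730286497/3923921441190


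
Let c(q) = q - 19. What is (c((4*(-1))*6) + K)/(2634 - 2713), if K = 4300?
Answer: -4257/79 ≈ -53.886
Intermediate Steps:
c(q) = -19 + q
(c((4*(-1))*6) + K)/(2634 - 2713) = ((-19 + (4*(-1))*6) + 4300)/(2634 - 2713) = ((-19 - 4*6) + 4300)/(-79) = ((-19 - 24) + 4300)*(-1/79) = (-43 + 4300)*(-1/79) = 4257*(-1/79) = -4257/79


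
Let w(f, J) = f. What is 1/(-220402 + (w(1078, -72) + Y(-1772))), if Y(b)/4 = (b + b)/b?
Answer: -1/219316 ≈ -4.5596e-6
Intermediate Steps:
Y(b) = 8 (Y(b) = 4*((b + b)/b) = 4*((2*b)/b) = 4*2 = 8)
1/(-220402 + (w(1078, -72) + Y(-1772))) = 1/(-220402 + (1078 + 8)) = 1/(-220402 + 1086) = 1/(-219316) = -1/219316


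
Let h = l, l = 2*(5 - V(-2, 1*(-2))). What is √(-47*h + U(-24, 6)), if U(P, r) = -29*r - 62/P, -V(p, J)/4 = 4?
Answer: I*√77235/6 ≈ 46.319*I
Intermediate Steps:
V(p, J) = -16 (V(p, J) = -4*4 = -16)
U(P, r) = -62/P - 29*r
l = 42 (l = 2*(5 - 1*(-16)) = 2*(5 + 16) = 2*21 = 42)
h = 42
√(-47*h + U(-24, 6)) = √(-47*42 + (-62/(-24) - 29*6)) = √(-1974 + (-62*(-1/24) - 174)) = √(-1974 + (31/12 - 174)) = √(-1974 - 2057/12) = √(-25745/12) = I*√77235/6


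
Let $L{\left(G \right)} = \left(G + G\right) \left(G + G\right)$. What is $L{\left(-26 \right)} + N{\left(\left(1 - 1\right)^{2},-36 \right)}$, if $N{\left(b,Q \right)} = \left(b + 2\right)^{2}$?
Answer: $2708$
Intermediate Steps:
$N{\left(b,Q \right)} = \left(2 + b\right)^{2}$
$L{\left(G \right)} = 4 G^{2}$ ($L{\left(G \right)} = 2 G 2 G = 4 G^{2}$)
$L{\left(-26 \right)} + N{\left(\left(1 - 1\right)^{2},-36 \right)} = 4 \left(-26\right)^{2} + \left(2 + \left(1 - 1\right)^{2}\right)^{2} = 4 \cdot 676 + \left(2 + 0^{2}\right)^{2} = 2704 + \left(2 + 0\right)^{2} = 2704 + 2^{2} = 2704 + 4 = 2708$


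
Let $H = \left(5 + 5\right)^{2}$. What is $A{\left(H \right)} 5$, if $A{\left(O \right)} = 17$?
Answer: $85$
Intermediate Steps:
$H = 100$ ($H = 10^{2} = 100$)
$A{\left(H \right)} 5 = 17 \cdot 5 = 85$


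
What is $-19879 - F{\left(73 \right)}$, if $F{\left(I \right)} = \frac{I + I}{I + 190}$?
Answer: $- \frac{5228323}{263} \approx -19880.0$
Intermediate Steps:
$F{\left(I \right)} = \frac{2 I}{190 + I}$
$-19879 - F{\left(73 \right)} = -19879 - 2 \cdot 73 \frac{1}{190 + 73} = -19879 - 2 \cdot 73 \cdot \frac{1}{263} = -19879 - \frac{146}{263} = - \frac{5228323}{263}$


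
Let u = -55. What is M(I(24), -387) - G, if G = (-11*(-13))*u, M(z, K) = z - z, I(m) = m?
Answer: 7865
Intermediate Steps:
M(z, K) = 0
G = -7865 (G = -11*(-13)*(-55) = 143*(-55) = -7865)
M(I(24), -387) - G = 0 - 1*(-7865) = 0 + 7865 = 7865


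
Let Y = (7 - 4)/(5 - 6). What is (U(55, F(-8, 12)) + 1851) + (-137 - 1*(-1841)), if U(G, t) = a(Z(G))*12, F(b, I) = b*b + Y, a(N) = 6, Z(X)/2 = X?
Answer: 3627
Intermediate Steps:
Z(X) = 2*X
Y = -3 (Y = 3/(-1) = 3*(-1) = -3)
F(b, I) = -3 + b² (F(b, I) = b*b - 3 = b² - 3 = -3 + b²)
U(G, t) = 72 (U(G, t) = 6*12 = 72)
(U(55, F(-8, 12)) + 1851) + (-137 - 1*(-1841)) = (72 + 1851) + (-137 - 1*(-1841)) = 1923 + (-137 + 1841) = 1923 + 1704 = 3627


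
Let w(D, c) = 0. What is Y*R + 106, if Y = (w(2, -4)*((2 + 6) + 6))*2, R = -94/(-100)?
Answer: 106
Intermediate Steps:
R = 47/50 (R = -94*(-1/100) = 47/50 ≈ 0.94000)
Y = 0 (Y = (0*((2 + 6) + 6))*2 = (0*(8 + 6))*2 = (0*14)*2 = 0*2 = 0)
Y*R + 106 = 0*(47/50) + 106 = 0 + 106 = 106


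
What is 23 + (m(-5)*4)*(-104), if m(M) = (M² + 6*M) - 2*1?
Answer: 2935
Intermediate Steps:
m(M) = -2 + M² + 6*M (m(M) = (M² + 6*M) - 2 = -2 + M² + 6*M)
23 + (m(-5)*4)*(-104) = 23 + ((-2 + (-5)² + 6*(-5))*4)*(-104) = 23 + ((-2 + 25 - 30)*4)*(-104) = 23 - 7*4*(-104) = 23 - 28*(-104) = 23 + 2912 = 2935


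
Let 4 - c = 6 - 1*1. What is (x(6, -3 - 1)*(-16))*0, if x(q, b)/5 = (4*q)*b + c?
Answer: 0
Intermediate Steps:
c = -1 (c = 4 - (6 - 1*1) = 4 - (6 - 1) = 4 - 1*5 = 4 - 5 = -1)
x(q, b) = -5 + 20*b*q (x(q, b) = 5*((4*q)*b - 1) = 5*(4*b*q - 1) = 5*(-1 + 4*b*q) = -5 + 20*b*q)
(x(6, -3 - 1)*(-16))*0 = ((-5 + 20*(-3 - 1)*6)*(-16))*0 = ((-5 + 20*(-4)*6)*(-16))*0 = ((-5 - 480)*(-16))*0 = -485*(-16)*0 = 7760*0 = 0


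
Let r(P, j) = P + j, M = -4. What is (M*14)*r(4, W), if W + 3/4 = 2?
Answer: -294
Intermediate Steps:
W = 5/4 (W = -¾ + 2 = 5/4 ≈ 1.2500)
(M*14)*r(4, W) = (-4*14)*(4 + 5/4) = -56*21/4 = -294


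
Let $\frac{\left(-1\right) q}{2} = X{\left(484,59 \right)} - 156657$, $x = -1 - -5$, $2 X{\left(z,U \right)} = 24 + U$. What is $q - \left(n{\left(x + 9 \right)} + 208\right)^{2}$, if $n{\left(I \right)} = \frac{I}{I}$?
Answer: $269550$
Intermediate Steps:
$X{\left(z,U \right)} = 12 + \frac{U}{2}$ ($X{\left(z,U \right)} = \frac{24 + U}{2} = 12 + \frac{U}{2}$)
$x = 4$ ($x = -1 + 5 = 4$)
$n{\left(I \right)} = 1$
$q = 313231$ ($q = - 2 \left(\left(12 + \frac{1}{2} \cdot 59\right) - 156657\right) = - 2 \left(\left(12 + \frac{59}{2}\right) - 156657\right) = - 2 \left(\frac{83}{2} - 156657\right) = \left(-2\right) \left(- \frac{313231}{2}\right) = 313231$)
$q - \left(n{\left(x + 9 \right)} + 208\right)^{2} = 313231 - \left(1 + 208\right)^{2} = 313231 - 209^{2} = 313231 - 43681 = 269550$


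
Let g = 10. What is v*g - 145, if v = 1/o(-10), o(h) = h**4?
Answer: -144999/1000 ≈ -145.00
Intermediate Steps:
v = 1/10000 (v = 1/((-10)**4) = 1/10000 ≈ 0.00010000)
v*g - 145 = (1/10000)*10 - 145 = 1/1000 - 145 = -144999/1000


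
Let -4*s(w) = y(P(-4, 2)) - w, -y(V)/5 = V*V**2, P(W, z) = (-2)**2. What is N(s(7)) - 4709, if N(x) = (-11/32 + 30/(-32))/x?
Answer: -12318785/2616 ≈ -4709.0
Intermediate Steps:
P(W, z) = 4
y(V) = -5*V**3 (y(V) = -5*V*V**2 = -5*V**3)
s(w) = 80 + w/4 (s(w) = -(-5*4**3 - w)/4 = -(-5*64 - w)/4 = -(-320 - w)/4 = 80 + w/4)
N(x) = -41/(32*x) (N(x) = (-11*1/32 + 30*(-1/32))/x = (-11/32 - 15/16)/x = -41/(32*x))
N(s(7)) - 4709 = -41/(32*(80 + (1/4)*7)) - 4709 = -41/(32*(80 + 7/4)) - 4709 = -41/(32*327/4) - 4709 = -41/32*4/327 - 4709 = -41/2616 - 4709 = -12318785/2616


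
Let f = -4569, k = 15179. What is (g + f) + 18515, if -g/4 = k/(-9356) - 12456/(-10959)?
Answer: 119176344957/8544367 ≈ 13948.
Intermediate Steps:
g = 16602775/8544367 (g = -4*(15179/(-9356) - 12456/(-10959)) = -4*(15179*(-1/9356) - 12456*(-1/10959)) = -4*(-15179/9356 + 4152/3653) = -4*(-16602775/34177468) = 16602775/8544367 ≈ 1.9431)
(g + f) + 18515 = (16602775/8544367 - 4569) + 18515 = -39022610048/8544367 + 18515 = 119176344957/8544367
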